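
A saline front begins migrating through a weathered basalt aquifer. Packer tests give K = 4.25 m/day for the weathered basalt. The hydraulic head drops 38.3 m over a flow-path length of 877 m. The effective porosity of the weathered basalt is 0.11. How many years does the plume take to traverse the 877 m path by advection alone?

1.42

Hydraulic gradient i = Δh / L = 38.3 / 877 = 0.04367.
Darcy flux q = K · i = 4.250 × 0.04367 = 0.1856 m/day.
Seepage velocity v = q / n_e = 0.1856 / 0.11 = 1.687 m/day.
Travel time t = L / v = 877 / 1.687 = 519.8 days = 1.423 years.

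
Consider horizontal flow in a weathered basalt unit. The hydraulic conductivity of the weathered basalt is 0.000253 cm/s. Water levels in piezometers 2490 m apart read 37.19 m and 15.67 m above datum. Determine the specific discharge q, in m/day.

0.00189

Convert K: 0.000253 cm/s × 864 = 0.2186 m/day.
Hydraulic gradient i = (37.19 − 15.67) / 2490 = 21.52 / 2490 = 0.008643.
Specific discharge q = K · i = 0.2186 × 0.008643 = 0.001889 m/day.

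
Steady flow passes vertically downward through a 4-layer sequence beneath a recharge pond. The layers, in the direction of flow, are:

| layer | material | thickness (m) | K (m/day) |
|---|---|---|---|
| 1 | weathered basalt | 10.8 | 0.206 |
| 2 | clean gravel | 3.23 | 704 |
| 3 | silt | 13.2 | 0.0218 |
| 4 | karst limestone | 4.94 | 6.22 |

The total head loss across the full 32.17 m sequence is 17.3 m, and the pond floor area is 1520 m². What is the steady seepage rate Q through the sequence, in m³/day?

39.9

Flow is perpendicular to layering, so the layers act in series and the equivalent K is the thickness-weighted harmonic mean.
Total thickness L = 10.8 + 3.23 + 13.2 + 4.94 = 32.17 m.
Σ(b_i/K_i) = 10.8/0.206 + 3.23/704 + 13.2/0.0218 + 4.94/6.22 = 658.7 d.
K_eq = L / Σ(b_i/K_i) = 32.17 / 658.7 = 0.04884 m/day.
Q = K_eq · A · (Δh/L) = 0.04884 × 1520 × (17.3/32.17) = 39.92 m³/day.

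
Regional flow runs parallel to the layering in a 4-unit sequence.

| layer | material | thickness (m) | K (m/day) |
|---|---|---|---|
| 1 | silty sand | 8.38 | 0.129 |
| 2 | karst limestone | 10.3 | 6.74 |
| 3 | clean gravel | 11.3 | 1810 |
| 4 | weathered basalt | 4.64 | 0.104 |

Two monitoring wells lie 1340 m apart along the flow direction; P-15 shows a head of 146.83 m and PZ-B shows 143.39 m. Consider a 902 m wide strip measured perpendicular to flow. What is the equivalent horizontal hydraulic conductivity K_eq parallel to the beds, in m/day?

Flow is parallel to layering, so each bed carries its own Darcy discharge and the transmissivities add.
Σ(K_i·b_i) = 0.129×8.38 + 6.74×10.3 + 1810×11.3 + 0.104×4.64 = 20524 m²/day.
Total thickness b = 34.62 m, so K_eq = Σ(K_i·b_i)/b = 592.8 m/day.

593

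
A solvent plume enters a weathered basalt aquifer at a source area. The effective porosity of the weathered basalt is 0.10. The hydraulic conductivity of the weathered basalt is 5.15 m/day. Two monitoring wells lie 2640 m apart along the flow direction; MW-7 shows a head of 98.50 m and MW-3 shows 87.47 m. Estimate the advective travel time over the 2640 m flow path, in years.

Hydraulic gradient i = (98.50 − 87.47) / 2640 = 11.03 / 2640 = 0.004178.
Darcy flux q = K · i = 5.150 × 0.004178 = 0.02152 m/day.
Seepage velocity v = q / n_e = 0.02152 / 0.10 = 0.2152 m/day.
Travel time t = L / v = 2640 / 0.2152 = 12269 days = 33.59 years.

33.6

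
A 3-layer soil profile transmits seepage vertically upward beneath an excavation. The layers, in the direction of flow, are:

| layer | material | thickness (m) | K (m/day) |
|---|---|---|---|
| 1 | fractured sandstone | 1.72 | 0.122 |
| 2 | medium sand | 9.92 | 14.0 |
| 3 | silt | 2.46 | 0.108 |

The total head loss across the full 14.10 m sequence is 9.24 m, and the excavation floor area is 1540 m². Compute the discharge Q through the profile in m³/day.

379

Flow is perpendicular to layering, so the layers act in series and the equivalent K is the thickness-weighted harmonic mean.
Total thickness L = 1.72 + 9.92 + 2.46 = 14.10 m.
Σ(b_i/K_i) = 1.72/0.122 + 9.92/14.0 + 2.46/0.108 = 37.58 d.
K_eq = L / Σ(b_i/K_i) = 14.10 / 37.58 = 0.3752 m/day.
Q = K_eq · A · (Δh/L) = 0.3752 × 1540 × (9.24/14.10) = 378.6 m³/day.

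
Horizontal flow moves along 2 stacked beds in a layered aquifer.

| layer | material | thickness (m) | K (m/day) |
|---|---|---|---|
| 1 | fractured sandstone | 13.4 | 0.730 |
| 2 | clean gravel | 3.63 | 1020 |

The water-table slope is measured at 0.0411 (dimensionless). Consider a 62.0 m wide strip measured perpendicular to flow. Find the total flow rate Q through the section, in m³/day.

9460

Flow is parallel to layering, so each bed carries its own Darcy discharge and the transmissivities add.
Σ(K_i·b_i) = 0.730×13.4 + 1020×3.63 = 3712 m²/day.
Hydraulic gradient i = 0.0411.
Q = Σ(K_i·b_i) · W · i = 3712 × 62.0 × 0.04110 = 9460 m³/day.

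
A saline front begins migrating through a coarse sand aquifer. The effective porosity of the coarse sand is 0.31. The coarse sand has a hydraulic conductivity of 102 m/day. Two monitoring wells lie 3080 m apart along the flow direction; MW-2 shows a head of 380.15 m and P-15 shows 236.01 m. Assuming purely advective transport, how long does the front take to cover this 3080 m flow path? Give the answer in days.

200

Hydraulic gradient i = (380.15 − 236.01) / 3080 = 144.14 / 3080 = 0.04680.
Darcy flux q = K · i = 102.0 × 0.04680 = 4.773 m/day.
Seepage velocity v = q / n_e = 4.773 / 0.31 = 15.40 m/day.
Travel time t = L / v = 3080 / 15.40 = 200.0 days.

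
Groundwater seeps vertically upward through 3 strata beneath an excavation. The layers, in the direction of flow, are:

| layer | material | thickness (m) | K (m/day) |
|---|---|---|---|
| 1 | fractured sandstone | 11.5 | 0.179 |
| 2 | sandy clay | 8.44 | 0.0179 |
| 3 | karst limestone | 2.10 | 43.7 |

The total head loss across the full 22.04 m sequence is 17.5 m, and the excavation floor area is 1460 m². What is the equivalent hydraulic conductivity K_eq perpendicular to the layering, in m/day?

0.0411

Flow is perpendicular to layering, so the layers act in series and the equivalent K is the thickness-weighted harmonic mean.
Total thickness L = 11.5 + 8.44 + 2.10 = 22.04 m.
Σ(b_i/K_i) = 11.5/0.179 + 8.44/0.0179 + 2.10/43.7 = 535.8 d.
K_eq = L / Σ(b_i/K_i) = 22.04 / 535.8 = 0.04113 m/day.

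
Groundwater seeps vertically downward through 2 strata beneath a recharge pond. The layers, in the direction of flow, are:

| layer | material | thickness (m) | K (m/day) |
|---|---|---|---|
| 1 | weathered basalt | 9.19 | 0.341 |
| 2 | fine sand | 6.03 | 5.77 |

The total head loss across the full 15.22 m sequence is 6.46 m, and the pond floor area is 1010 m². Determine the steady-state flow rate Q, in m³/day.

Flow is perpendicular to layering, so the layers act in series and the equivalent K is the thickness-weighted harmonic mean.
Total thickness L = 9.19 + 6.03 = 15.22 m.
Σ(b_i/K_i) = 9.19/0.341 + 6.03/5.77 = 28.00 d.
K_eq = L / Σ(b_i/K_i) = 15.22 / 28.00 = 0.5437 m/day.
Q = K_eq · A · (Δh/L) = 0.5437 × 1010 × (6.46/15.22) = 233.1 m³/day.

233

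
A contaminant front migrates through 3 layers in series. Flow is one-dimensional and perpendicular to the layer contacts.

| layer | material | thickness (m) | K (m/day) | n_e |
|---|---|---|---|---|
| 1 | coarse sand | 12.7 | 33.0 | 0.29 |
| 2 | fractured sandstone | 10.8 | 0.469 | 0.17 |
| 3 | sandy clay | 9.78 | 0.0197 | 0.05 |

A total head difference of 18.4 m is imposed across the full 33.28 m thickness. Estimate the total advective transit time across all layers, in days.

With flow normal to the layers, continuity requires the same specific discharge q through every layer.
Σ(b_i/K_i) = 12.7/33.0 + 10.8/0.469 + 9.78/0.0197 = 519.9 d.
q = Δh / Σ(b_i/K_i) = 18.4 / 519.9 = 0.03539 m/day.
In each layer the seepage velocity is v_i = q/n_i, so the layer transit time is t_i = b_i·n_i / q:
  layer 1 (coarse sand): t_1 = 12.7 × 0.29 / 0.03539 = 104.1 d
  layer 2 (fractured sandstone): t_2 = 10.8 × 0.17 / 0.03539 = 51.87 d
  layer 3 (sandy clay): t_3 = 9.78 × 0.05 / 0.03539 = 13.82 d
Total t = Σ t_i = 169.7 days.

170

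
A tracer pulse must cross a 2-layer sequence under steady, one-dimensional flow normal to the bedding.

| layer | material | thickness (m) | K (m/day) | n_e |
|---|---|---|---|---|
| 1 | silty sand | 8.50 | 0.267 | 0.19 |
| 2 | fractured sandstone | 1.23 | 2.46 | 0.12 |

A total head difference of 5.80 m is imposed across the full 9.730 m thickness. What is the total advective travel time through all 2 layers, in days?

9.83

With flow normal to the layers, continuity requires the same specific discharge q through every layer.
Σ(b_i/K_i) = 8.50/0.267 + 1.23/2.46 = 32.34 d.
q = Δh / Σ(b_i/K_i) = 5.80 / 32.34 = 0.1794 m/day.
In each layer the seepage velocity is v_i = q/n_i, so the layer transit time is t_i = b_i·n_i / q:
  layer 1 (silty sand): t_1 = 8.50 × 0.19 / 0.1794 = 9.004 d
  layer 2 (fractured sandstone): t_2 = 1.23 × 0.12 / 0.1794 = 0.8229 d
Total t = Σ t_i = 9.827 days.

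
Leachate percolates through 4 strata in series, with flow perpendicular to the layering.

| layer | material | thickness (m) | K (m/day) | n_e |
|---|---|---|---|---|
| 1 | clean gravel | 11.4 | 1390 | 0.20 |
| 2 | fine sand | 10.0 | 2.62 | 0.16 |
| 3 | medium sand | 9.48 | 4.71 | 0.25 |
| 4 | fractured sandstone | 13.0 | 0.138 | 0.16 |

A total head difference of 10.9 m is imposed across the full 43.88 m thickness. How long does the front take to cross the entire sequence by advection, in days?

76.5

With flow normal to the layers, continuity requires the same specific discharge q through every layer.
Σ(b_i/K_i) = 11.4/1390 + 10.0/2.62 + 9.48/4.71 + 13.0/0.138 = 100.0 d.
q = Δh / Σ(b_i/K_i) = 10.9 / 100.0 = 0.1090 m/day.
In each layer the seepage velocity is v_i = q/n_i, so the layer transit time is t_i = b_i·n_i / q:
  layer 1 (clean gravel): t_1 = 11.4 × 0.20 / 0.1090 = 20.93 d
  layer 2 (fine sand): t_2 = 10.0 × 0.16 / 0.1090 = 14.68 d
  layer 3 (medium sand): t_3 = 9.48 × 0.25 / 0.1090 = 21.75 d
  layer 4 (fractured sandstone): t_4 = 13.0 × 0.16 / 0.1090 = 19.09 d
Total t = Σ t_i = 76.45 days.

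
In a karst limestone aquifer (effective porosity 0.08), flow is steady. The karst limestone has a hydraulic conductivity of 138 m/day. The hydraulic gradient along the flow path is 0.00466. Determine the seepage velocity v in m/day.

Hydraulic gradient i = 0.00466.
Darcy flux q = K · i = 138.0 × 0.004660 = 0.6431 m/day.
Seepage velocity v = q / n_e = 0.6431 / 0.08 = 8.038 m/day.

8.04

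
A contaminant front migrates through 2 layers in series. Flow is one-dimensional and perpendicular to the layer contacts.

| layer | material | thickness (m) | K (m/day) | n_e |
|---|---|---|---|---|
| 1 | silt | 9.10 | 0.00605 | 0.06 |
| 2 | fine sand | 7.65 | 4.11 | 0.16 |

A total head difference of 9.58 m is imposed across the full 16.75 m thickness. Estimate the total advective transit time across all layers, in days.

278

With flow normal to the layers, continuity requires the same specific discharge q through every layer.
Σ(b_i/K_i) = 9.10/0.00605 + 7.65/4.11 = 1506 d.
q = Δh / Σ(b_i/K_i) = 9.58 / 1506 = 0.006361 m/day.
In each layer the seepage velocity is v_i = q/n_i, so the layer transit time is t_i = b_i·n_i / q:
  layer 1 (silt): t_1 = 9.10 × 0.06 / 0.006361 = 85.83 d
  layer 2 (fine sand): t_2 = 7.65 × 0.16 / 0.006361 = 192.4 d
Total t = Σ t_i = 278.2 days.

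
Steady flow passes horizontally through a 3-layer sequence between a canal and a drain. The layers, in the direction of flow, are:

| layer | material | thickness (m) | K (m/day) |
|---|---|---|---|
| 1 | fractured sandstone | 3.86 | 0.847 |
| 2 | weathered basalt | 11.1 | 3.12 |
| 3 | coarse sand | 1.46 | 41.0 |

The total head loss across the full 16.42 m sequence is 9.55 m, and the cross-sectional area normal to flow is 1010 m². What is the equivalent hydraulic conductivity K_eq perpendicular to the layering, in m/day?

Flow is perpendicular to layering, so the layers act in series and the equivalent K is the thickness-weighted harmonic mean.
Total thickness L = 3.86 + 11.1 + 1.46 = 16.42 m.
Σ(b_i/K_i) = 3.86/0.847 + 11.1/3.12 + 1.46/41.0 = 8.151 d.
K_eq = L / Σ(b_i/K_i) = 16.42 / 8.151 = 2.015 m/day.

2.01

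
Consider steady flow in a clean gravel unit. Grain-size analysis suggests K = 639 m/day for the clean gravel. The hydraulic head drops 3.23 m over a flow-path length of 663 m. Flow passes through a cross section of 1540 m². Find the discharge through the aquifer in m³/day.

4790

Hydraulic gradient i = Δh / L = 3.23 / 663 = 0.004872.
Darcy's law: Q = K · A · i = 639.0 × 1540 × 0.004872 = 4794 m³/day.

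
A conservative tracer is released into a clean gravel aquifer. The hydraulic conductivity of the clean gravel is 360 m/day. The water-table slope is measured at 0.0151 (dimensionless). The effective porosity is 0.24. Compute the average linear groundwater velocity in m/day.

Hydraulic gradient i = 0.0151.
Darcy flux q = K · i = 360.0 × 0.01510 = 5.436 m/day.
Seepage velocity v = q / n_e = 5.436 / 0.24 = 22.65 m/day.

22.7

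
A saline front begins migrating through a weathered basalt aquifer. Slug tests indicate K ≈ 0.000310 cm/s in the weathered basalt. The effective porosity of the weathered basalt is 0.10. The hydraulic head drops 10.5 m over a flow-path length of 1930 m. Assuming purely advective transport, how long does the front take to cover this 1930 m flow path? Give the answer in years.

363

Convert K: 0.000310 cm/s × 864 = 0.2678 m/day.
Hydraulic gradient i = Δh / L = 10.5 / 1930 = 0.005440.
Darcy flux q = K · i = 0.2678 × 0.005440 = 0.001457 m/day.
Seepage velocity v = q / n_e = 0.001457 / 0.10 = 0.01457 m/day.
Travel time t = L / v = 1930 / 0.01457 = 1.324e+05 days = 362.6 years.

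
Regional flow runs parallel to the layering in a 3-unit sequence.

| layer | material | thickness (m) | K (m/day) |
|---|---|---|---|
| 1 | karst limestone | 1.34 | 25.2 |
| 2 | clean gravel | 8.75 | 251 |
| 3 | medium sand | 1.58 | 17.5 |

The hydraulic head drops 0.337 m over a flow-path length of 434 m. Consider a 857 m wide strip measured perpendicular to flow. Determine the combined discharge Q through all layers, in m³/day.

Flow is parallel to layering, so each bed carries its own Darcy discharge and the transmissivities add.
Σ(K_i·b_i) = 25.2×1.34 + 251×8.75 + 17.5×1.58 = 2258 m²/day.
Hydraulic gradient i = Δh / L = 0.337 / 434 = 0.0007765.
Q = Σ(K_i·b_i) · W · i = 2258 × 857 × 0.0007765 = 1502 m³/day.

1500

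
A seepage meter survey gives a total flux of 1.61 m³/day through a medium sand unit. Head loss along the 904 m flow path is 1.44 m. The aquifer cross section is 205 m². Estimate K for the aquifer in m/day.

4.93

Hydraulic gradient i = Δh / L = 1.44 / 904 = 0.001593.
From Q = K·A·i, K = Q / (A·i) = 1.61 / (205.0 × 0.001593) = 4.930 m/day.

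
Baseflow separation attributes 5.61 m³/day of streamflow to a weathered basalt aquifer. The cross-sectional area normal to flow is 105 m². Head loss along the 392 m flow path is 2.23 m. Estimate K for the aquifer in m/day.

9.39

Hydraulic gradient i = Δh / L = 2.23 / 392 = 0.005689.
From Q = K·A·i, K = Q / (A·i) = 5.61 / (105.0 × 0.005689) = 9.392 m/day.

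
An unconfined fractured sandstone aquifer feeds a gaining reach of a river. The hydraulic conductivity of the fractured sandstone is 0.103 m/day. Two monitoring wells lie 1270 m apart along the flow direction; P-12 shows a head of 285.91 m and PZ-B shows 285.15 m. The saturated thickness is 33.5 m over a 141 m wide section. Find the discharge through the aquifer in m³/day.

0.291

Cross-sectional area A = 141 × 33.5 = 4724 m².
Hydraulic gradient i = (285.91 − 285.15) / 1270 = 0.76 / 1270 = 0.0005984.
Darcy's law: Q = K · A · i = 0.1030 × 4724 × 0.0005984 = 0.2911 m³/day.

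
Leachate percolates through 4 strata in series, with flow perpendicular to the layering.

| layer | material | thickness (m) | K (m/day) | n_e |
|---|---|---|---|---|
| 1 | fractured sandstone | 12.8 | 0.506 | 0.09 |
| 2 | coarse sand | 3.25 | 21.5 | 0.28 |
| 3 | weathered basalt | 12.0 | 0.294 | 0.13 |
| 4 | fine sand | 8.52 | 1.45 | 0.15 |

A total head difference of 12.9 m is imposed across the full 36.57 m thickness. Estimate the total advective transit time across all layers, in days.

27.4

With flow normal to the layers, continuity requires the same specific discharge q through every layer.
Σ(b_i/K_i) = 12.8/0.506 + 3.25/21.5 + 12.0/0.294 + 8.52/1.45 = 72.14 d.
q = Δh / Σ(b_i/K_i) = 12.9 / 72.14 = 0.1788 m/day.
In each layer the seepage velocity is v_i = q/n_i, so the layer transit time is t_i = b_i·n_i / q:
  layer 1 (fractured sandstone): t_1 = 12.8 × 0.09 / 0.1788 = 6.442 d
  layer 2 (coarse sand): t_2 = 3.25 × 0.28 / 0.1788 = 5.089 d
  layer 3 (weathered basalt): t_3 = 12.0 × 0.13 / 0.1788 = 8.724 d
  layer 4 (fine sand): t_4 = 8.52 × 0.15 / 0.1788 = 7.147 d
Total t = Σ t_i = 27.40 days.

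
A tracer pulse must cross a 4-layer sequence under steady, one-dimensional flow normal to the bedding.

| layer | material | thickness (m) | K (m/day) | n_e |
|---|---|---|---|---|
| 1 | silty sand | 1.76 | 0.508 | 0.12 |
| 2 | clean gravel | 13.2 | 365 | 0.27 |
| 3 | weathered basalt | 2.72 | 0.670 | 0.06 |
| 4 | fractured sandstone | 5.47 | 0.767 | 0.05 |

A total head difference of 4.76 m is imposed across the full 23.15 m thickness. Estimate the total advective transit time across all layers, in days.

With flow normal to the layers, continuity requires the same specific discharge q through every layer.
Σ(b_i/K_i) = 1.76/0.508 + 13.2/365 + 2.72/0.670 + 5.47/0.767 = 14.69 d.
q = Δh / Σ(b_i/K_i) = 4.76 / 14.69 = 0.3240 m/day.
In each layer the seepage velocity is v_i = q/n_i, so the layer transit time is t_i = b_i·n_i / q:
  layer 1 (silty sand): t_1 = 1.76 × 0.12 / 0.3240 = 0.6519 d
  layer 2 (clean gravel): t_2 = 13.2 × 0.27 / 0.3240 = 11.00 d
  layer 3 (weathered basalt): t_3 = 2.72 × 0.06 / 0.3240 = 0.5037 d
  layer 4 (fractured sandstone): t_4 = 5.47 × 0.05 / 0.3240 = 0.8442 d
Total t = Σ t_i = 13.00 days.

13.0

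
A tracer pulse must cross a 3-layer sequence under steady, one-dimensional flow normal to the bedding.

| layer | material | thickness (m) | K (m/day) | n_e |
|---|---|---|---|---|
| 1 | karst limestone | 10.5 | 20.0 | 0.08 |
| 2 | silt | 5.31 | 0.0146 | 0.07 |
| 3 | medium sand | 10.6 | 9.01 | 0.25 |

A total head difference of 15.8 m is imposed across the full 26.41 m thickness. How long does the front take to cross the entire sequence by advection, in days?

89.3

With flow normal to the layers, continuity requires the same specific discharge q through every layer.
Σ(b_i/K_i) = 10.5/20.0 + 5.31/0.0146 + 10.6/9.01 = 365.4 d.
q = Δh / Σ(b_i/K_i) = 15.8 / 365.4 = 0.04324 m/day.
In each layer the seepage velocity is v_i = q/n_i, so the layer transit time is t_i = b_i·n_i / q:
  layer 1 (karst limestone): t_1 = 10.5 × 0.08 / 0.04324 = 19.43 d
  layer 2 (silt): t_2 = 5.31 × 0.07 / 0.04324 = 8.596 d
  layer 3 (medium sand): t_3 = 10.6 × 0.25 / 0.04324 = 61.29 d
Total t = Σ t_i = 89.31 days.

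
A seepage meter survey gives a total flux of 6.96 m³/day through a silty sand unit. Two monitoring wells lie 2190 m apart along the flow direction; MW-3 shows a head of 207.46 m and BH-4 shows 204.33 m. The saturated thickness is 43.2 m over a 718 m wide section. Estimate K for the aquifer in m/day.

Cross-sectional area A = 718 × 43.2 = 31018 m².
Hydraulic gradient i = (207.46 − 204.33) / 2190 = 3.13 / 2190 = 0.001429.
From Q = K·A·i, K = Q / (A·i) = 6.96 / (31018 × 0.001429) = 0.1570 m/day.

0.157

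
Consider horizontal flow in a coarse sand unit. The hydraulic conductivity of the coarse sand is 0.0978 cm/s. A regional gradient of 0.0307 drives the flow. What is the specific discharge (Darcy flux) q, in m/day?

Convert K: 0.0978 cm/s × 864 = 84.50 m/day.
Hydraulic gradient i = 0.0307.
Specific discharge q = K · i = 84.50 × 0.03070 = 2.594 m/day.

2.59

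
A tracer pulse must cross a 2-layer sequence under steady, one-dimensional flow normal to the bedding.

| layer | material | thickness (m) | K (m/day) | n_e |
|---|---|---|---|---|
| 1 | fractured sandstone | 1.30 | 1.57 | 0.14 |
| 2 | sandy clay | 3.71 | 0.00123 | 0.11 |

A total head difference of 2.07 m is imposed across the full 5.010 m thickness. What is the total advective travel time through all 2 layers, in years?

2.35

With flow normal to the layers, continuity requires the same specific discharge q through every layer.
Σ(b_i/K_i) = 1.30/1.57 + 3.71/0.00123 = 3017 d.
q = Δh / Σ(b_i/K_i) = 2.07 / 3017 = 0.0006861 m/day.
In each layer the seepage velocity is v_i = q/n_i, so the layer transit time is t_i = b_i·n_i / q:
  layer 1 (fractured sandstone): t_1 = 1.30 × 0.14 / 0.0006861 = 265.3 d
  layer 2 (sandy clay): t_2 = 3.71 × 0.11 / 0.0006861 = 594.8 d
Total t = Σ t_i = 860.1 days = 2.355 years.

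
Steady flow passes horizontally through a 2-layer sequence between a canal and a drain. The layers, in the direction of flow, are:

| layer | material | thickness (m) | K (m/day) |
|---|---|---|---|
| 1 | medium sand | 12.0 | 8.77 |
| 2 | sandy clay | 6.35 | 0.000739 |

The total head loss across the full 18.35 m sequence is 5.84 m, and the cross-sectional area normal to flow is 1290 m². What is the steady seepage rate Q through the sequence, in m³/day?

Flow is perpendicular to layering, so the layers act in series and the equivalent K is the thickness-weighted harmonic mean.
Total thickness L = 12.0 + 6.35 = 18.35 m.
Σ(b_i/K_i) = 12.0/8.77 + 6.35/0.000739 = 8594 d.
K_eq = L / Σ(b_i/K_i) = 18.35 / 8594 = 0.002135 m/day.
Q = K_eq · A · (Δh/L) = 0.002135 × 1290 × (5.84/18.35) = 0.8766 m³/day.

0.877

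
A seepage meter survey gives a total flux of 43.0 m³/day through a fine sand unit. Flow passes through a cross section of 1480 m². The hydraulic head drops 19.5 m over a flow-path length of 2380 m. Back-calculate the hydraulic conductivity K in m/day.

3.55

Hydraulic gradient i = Δh / L = 19.5 / 2380 = 0.008193.
From Q = K·A·i, K = Q / (A·i) = 43.0 / (1480 × 0.008193) = 3.546 m/day.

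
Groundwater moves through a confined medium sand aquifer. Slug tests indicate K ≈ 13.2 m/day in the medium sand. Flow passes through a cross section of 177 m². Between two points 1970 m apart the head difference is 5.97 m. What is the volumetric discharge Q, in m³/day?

7.08

Hydraulic gradient i = Δh / L = 5.97 / 1970 = 0.003030.
Darcy's law: Q = K · A · i = 13.20 × 177.0 × 0.003030 = 7.080 m³/day.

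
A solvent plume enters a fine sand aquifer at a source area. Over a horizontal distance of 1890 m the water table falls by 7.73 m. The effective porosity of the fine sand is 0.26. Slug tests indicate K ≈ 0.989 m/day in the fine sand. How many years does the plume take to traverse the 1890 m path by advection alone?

333

Hydraulic gradient i = Δh / L = 7.73 / 1890 = 0.004090.
Darcy flux q = K · i = 0.9890 × 0.004090 = 0.004045 m/day.
Seepage velocity v = q / n_e = 0.004045 / 0.26 = 0.01556 m/day.
Travel time t = L / v = 1890 / 0.01556 = 1.215e+05 days = 332.6 years.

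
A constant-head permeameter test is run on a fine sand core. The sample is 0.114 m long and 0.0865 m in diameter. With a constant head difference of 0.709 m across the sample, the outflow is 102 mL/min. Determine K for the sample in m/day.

Cross-sectional area A = π·(d/2)² = π × (0.0865/2)² = 0.005877 m².
Convert discharge: 102 mL/min = 1.700e-06 m³/s.
Darcy's law rearranged: K = Q·L / (A·Δh) = 1.700e-06 × 0.114 / (0.005877 × 0.709) = 4.651e-05 m/s = 4.019 m/day.

4.02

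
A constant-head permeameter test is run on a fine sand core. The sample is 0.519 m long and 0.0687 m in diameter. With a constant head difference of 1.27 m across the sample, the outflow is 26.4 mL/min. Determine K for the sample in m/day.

4.19

Cross-sectional area A = π·(d/2)² = π × (0.0687/2)² = 0.003707 m².
Convert discharge: 26.4 mL/min = 4.400e-07 m³/s.
Darcy's law rearranged: K = Q·L / (A·Δh) = 4.400e-07 × 0.519 / (0.003707 × 1.27) = 4.851e-05 m/s = 4.191 m/day.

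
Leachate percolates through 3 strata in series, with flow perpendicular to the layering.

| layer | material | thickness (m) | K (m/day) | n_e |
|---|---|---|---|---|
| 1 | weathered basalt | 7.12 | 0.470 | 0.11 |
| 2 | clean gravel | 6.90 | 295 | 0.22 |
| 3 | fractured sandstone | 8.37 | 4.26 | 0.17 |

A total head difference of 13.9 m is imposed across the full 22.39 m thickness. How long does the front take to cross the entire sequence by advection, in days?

With flow normal to the layers, continuity requires the same specific discharge q through every layer.
Σ(b_i/K_i) = 7.12/0.470 + 6.90/295 + 8.37/4.26 = 17.14 d.
q = Δh / Σ(b_i/K_i) = 13.9 / 17.14 = 0.8111 m/day.
In each layer the seepage velocity is v_i = q/n_i, so the layer transit time is t_i = b_i·n_i / q:
  layer 1 (weathered basalt): t_1 = 7.12 × 0.11 / 0.8111 = 0.9656 d
  layer 2 (clean gravel): t_2 = 6.90 × 0.22 / 0.8111 = 1.872 d
  layer 3 (fractured sandstone): t_3 = 8.37 × 0.17 / 0.8111 = 1.754 d
Total t = Σ t_i = 4.591 days.

4.59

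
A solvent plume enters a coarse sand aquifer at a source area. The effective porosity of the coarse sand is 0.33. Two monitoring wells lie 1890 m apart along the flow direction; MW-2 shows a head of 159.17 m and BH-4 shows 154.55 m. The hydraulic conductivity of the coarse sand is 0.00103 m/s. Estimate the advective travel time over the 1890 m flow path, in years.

Convert K: 0.00103 m/s × 86400 = 88.99 m/day.
Hydraulic gradient i = (159.17 − 154.55) / 1890 = 4.62 / 1890 = 0.002444.
Darcy flux q = K · i = 88.99 × 0.002444 = 0.2175 m/day.
Seepage velocity v = q / n_e = 0.2175 / 0.33 = 0.6592 m/day.
Travel time t = L / v = 1890 / 0.6592 = 2867 days = 7.850 years.

7.85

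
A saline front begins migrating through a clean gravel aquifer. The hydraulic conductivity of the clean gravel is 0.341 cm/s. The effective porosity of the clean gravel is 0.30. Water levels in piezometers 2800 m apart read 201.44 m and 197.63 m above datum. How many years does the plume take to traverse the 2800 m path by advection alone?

5.74

Convert K: 0.341 cm/s × 864 = 294.6 m/day.
Hydraulic gradient i = (201.44 − 197.63) / 2800 = 3.81 / 2800 = 0.001361.
Darcy flux q = K · i = 294.6 × 0.001361 = 0.4009 m/day.
Seepage velocity v = q / n_e = 0.4009 / 0.30 = 1.336 m/day.
Travel time t = L / v = 2800 / 1.336 = 2095 days = 5.737 years.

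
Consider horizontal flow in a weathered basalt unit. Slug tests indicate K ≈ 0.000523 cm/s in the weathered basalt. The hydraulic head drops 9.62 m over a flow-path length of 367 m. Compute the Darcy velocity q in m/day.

0.0118

Convert K: 0.000523 cm/s × 864 = 0.4519 m/day.
Hydraulic gradient i = Δh / L = 9.62 / 367 = 0.02621.
Specific discharge q = K · i = 0.4519 × 0.02621 = 0.01184 m/day.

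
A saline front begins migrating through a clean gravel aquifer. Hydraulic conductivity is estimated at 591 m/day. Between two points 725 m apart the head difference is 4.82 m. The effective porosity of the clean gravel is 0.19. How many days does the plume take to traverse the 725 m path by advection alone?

35.1

Hydraulic gradient i = Δh / L = 4.82 / 725 = 0.006648.
Darcy flux q = K · i = 591.0 × 0.006648 = 3.929 m/day.
Seepage velocity v = q / n_e = 3.929 / 0.19 = 20.68 m/day.
Travel time t = L / v = 725 / 20.68 = 35.06 days.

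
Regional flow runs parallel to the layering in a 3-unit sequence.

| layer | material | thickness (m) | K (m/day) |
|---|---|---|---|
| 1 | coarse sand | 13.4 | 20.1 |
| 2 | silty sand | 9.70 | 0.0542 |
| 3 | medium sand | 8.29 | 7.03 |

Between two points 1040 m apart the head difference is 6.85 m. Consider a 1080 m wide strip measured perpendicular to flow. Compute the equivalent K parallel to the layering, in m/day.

10.5

Flow is parallel to layering, so each bed carries its own Darcy discharge and the transmissivities add.
Σ(K_i·b_i) = 20.1×13.4 + 0.0542×9.70 + 7.03×8.29 = 328.1 m²/day.
Total thickness b = 31.39 m, so K_eq = Σ(K_i·b_i)/b = 10.45 m/day.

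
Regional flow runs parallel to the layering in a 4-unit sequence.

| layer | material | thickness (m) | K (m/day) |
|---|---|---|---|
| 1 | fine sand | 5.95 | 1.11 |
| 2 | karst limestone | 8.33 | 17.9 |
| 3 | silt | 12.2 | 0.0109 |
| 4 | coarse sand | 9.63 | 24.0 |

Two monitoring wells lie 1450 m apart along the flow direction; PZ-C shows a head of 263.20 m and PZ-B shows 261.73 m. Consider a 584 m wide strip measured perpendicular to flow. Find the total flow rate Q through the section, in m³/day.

229

Flow is parallel to layering, so each bed carries its own Darcy discharge and the transmissivities add.
Σ(K_i·b_i) = 1.11×5.95 + 17.9×8.33 + 0.0109×12.2 + 24.0×9.63 = 387.0 m²/day.
Hydraulic gradient i = (263.20 − 261.73) / 1450 = 1.47 / 1450 = 0.001014.
Q = Σ(K_i·b_i) · W · i = 387.0 × 584 × 0.001014 = 229.1 m³/day.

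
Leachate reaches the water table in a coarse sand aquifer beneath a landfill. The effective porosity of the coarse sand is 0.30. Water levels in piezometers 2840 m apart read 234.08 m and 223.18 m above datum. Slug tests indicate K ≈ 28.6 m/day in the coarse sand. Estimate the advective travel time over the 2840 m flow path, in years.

21.3

Hydraulic gradient i = (234.08 − 223.18) / 2840 = 10.9 / 2840 = 0.003838.
Darcy flux q = K · i = 28.60 × 0.003838 = 0.1098 m/day.
Seepage velocity v = q / n_e = 0.1098 / 0.30 = 0.3659 m/day.
Travel time t = L / v = 2840 / 0.3659 = 7762 days = 21.25 years.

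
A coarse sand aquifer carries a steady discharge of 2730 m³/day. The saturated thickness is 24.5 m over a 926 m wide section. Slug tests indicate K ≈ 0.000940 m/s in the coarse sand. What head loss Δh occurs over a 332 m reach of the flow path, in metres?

Convert K: 0.000940 m/s × 86400 = 81.22 m/day.
Cross-sectional area A = 926 × 24.5 = 22687 m².
From Q = K·A·i, i = Q / (K·A) = 2730 / (81.22 × 22687) = 0.001482.
Head loss Δh = i · L = 0.001482 × 332 = 0.4919 m.

0.492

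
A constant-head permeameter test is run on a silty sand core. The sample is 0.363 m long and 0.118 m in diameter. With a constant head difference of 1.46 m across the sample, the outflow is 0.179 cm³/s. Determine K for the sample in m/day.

Cross-sectional area A = π·(d/2)² = π × (0.118/2)² = 0.01094 m².
Convert discharge: 0.179 cm³/s = 1.790e-07 m³/s.
Darcy's law rearranged: K = Q·L / (A·Δh) = 1.790e-07 × 0.363 / (0.01094 × 1.46) = 4.070e-06 m/s = 0.3516 m/day.

0.352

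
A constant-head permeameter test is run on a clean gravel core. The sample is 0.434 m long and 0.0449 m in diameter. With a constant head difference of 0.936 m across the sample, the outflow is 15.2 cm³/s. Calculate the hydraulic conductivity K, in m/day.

Cross-sectional area A = π·(d/2)² = π × (0.0449/2)² = 0.001583 m².
Convert discharge: 15.2 cm³/s = 1.520e-05 m³/s.
Darcy's law rearranged: K = Q·L / (A·Δh) = 1.520e-05 × 0.434 / (0.001583 × 0.936) = 0.004451 m/s = 384.6 m/day.

385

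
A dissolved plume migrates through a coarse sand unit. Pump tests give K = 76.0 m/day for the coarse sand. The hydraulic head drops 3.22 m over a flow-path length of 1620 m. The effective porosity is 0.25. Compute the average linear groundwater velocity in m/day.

Hydraulic gradient i = Δh / L = 3.22 / 1620 = 0.001988.
Darcy flux q = K · i = 76.00 × 0.001988 = 0.1511 m/day.
Seepage velocity v = q / n_e = 0.1511 / 0.25 = 0.6042 m/day.

0.604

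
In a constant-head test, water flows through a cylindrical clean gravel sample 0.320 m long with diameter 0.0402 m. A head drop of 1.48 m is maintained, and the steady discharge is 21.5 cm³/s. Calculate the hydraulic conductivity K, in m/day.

Cross-sectional area A = π·(d/2)² = π × (0.0402/2)² = 0.001269 m².
Convert discharge: 21.5 cm³/s = 2.150e-05 m³/s.
Darcy's law rearranged: K = Q·L / (A·Δh) = 2.150e-05 × 0.320 / (0.001269 × 1.48) = 0.003663 m/s = 316.4 m/day.

316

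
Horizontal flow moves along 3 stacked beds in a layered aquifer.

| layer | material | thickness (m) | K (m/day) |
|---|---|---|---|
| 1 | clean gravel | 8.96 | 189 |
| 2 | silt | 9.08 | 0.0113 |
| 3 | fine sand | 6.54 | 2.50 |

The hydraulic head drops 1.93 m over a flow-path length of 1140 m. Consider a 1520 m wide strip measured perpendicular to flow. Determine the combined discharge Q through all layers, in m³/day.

Flow is parallel to layering, so each bed carries its own Darcy discharge and the transmissivities add.
Σ(K_i·b_i) = 189×8.96 + 0.0113×9.08 + 2.50×6.54 = 1710 m²/day.
Hydraulic gradient i = Δh / L = 1.93 / 1140 = 0.001693.
Q = Σ(K_i·b_i) · W · i = 1710 × 1520 × 0.001693 = 4400 m³/day.

4400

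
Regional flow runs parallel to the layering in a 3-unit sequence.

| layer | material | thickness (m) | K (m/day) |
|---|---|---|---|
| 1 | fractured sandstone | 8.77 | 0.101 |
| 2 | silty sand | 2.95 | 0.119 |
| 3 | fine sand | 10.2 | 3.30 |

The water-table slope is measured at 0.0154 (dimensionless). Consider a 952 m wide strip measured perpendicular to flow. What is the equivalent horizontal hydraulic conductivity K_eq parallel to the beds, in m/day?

Flow is parallel to layering, so each bed carries its own Darcy discharge and the transmissivities add.
Σ(K_i·b_i) = 0.101×8.77 + 0.119×2.95 + 3.30×10.2 = 34.90 m²/day.
Total thickness b = 21.92 m, so K_eq = Σ(K_i·b_i)/b = 1.592 m/day.

1.59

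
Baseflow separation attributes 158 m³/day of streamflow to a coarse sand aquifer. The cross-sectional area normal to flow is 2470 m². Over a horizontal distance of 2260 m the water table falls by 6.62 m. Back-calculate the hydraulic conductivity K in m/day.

Hydraulic gradient i = Δh / L = 6.62 / 2260 = 0.002929.
From Q = K·A·i, K = Q / (A·i) = 158 / (2470 × 0.002929) = 21.84 m/day.

21.8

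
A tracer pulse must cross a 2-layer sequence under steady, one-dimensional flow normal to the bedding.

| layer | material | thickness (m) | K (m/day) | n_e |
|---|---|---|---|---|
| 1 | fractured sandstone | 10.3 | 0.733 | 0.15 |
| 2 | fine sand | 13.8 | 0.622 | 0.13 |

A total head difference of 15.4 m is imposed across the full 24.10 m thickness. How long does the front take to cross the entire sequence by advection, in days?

7.86

With flow normal to the layers, continuity requires the same specific discharge q through every layer.
Σ(b_i/K_i) = 10.3/0.733 + 13.8/0.622 = 36.24 d.
q = Δh / Σ(b_i/K_i) = 15.4 / 36.24 = 0.4250 m/day.
In each layer the seepage velocity is v_i = q/n_i, so the layer transit time is t_i = b_i·n_i / q:
  layer 1 (fractured sandstone): t_1 = 10.3 × 0.15 / 0.4250 = 3.636 d
  layer 2 (fine sand): t_2 = 13.8 × 0.13 / 0.4250 = 4.222 d
Total t = Σ t_i = 7.857 days.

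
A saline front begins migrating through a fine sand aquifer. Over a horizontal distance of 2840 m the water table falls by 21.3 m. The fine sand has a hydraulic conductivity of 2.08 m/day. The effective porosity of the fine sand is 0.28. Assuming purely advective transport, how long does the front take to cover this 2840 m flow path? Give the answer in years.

Hydraulic gradient i = Δh / L = 21.3 / 2840 = 0.007500.
Darcy flux q = K · i = 2.080 × 0.007500 = 0.01560 m/day.
Seepage velocity v = q / n_e = 0.01560 / 0.28 = 0.05571 m/day.
Travel time t = L / v = 2840 / 0.05571 = 50974 days = 139.6 years.

140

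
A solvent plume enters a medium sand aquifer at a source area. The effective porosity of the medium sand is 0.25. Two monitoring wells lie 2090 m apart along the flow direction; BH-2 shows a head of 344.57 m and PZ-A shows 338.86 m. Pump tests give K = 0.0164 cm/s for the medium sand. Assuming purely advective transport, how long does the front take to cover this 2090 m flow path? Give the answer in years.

Convert K: 0.0164 cm/s × 864 = 14.17 m/day.
Hydraulic gradient i = (344.57 − 338.86) / 2090 = 5.71 / 2090 = 0.002732.
Darcy flux q = K · i = 14.17 × 0.002732 = 0.03871 m/day.
Seepage velocity v = q / n_e = 0.03871 / 0.25 = 0.1548 m/day.
Travel time t = L / v = 2090 / 0.1548 = 13497 days = 36.95 years.

37.0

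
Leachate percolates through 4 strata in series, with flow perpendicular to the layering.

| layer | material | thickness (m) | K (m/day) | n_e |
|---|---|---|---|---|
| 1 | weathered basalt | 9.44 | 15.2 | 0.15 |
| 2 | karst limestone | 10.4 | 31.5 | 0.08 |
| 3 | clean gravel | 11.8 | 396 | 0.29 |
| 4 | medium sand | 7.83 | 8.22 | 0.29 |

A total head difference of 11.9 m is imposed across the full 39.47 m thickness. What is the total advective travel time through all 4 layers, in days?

With flow normal to the layers, continuity requires the same specific discharge q through every layer.
Σ(b_i/K_i) = 9.44/15.2 + 10.4/31.5 + 11.8/396 + 7.83/8.22 = 1.934 d.
q = Δh / Σ(b_i/K_i) = 11.9 / 1.934 = 6.154 m/day.
In each layer the seepage velocity is v_i = q/n_i, so the layer transit time is t_i = b_i·n_i / q:
  layer 1 (weathered basalt): t_1 = 9.44 × 0.15 / 6.154 = 0.2301 d
  layer 2 (karst limestone): t_2 = 10.4 × 0.08 / 6.154 = 0.1352 d
  layer 3 (clean gravel): t_3 = 11.8 × 0.29 / 6.154 = 0.5560 d
  layer 4 (medium sand): t_4 = 7.83 × 0.29 / 6.154 = 0.3690 d
Total t = Σ t_i = 1.290 days.

1.29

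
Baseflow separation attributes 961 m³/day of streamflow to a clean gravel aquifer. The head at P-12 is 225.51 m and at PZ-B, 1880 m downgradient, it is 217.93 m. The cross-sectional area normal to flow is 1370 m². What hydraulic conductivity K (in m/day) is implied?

Hydraulic gradient i = (225.51 − 217.93) / 1880 = 7.58 / 1880 = 0.004032.
From Q = K·A·i, K = Q / (A·i) = 961 / (1370 × 0.004032) = 174.0 m/day.

174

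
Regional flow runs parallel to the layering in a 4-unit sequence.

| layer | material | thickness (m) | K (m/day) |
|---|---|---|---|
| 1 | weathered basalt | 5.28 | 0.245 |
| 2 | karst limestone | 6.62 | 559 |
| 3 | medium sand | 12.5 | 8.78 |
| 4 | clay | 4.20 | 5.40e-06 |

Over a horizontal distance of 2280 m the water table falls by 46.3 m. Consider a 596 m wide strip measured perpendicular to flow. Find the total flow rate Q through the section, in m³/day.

Flow is parallel to layering, so each bed carries its own Darcy discharge and the transmissivities add.
Σ(K_i·b_i) = 0.245×5.28 + 559×6.62 + 8.78×12.5 + 5.40e-06×4.20 = 3812 m²/day.
Hydraulic gradient i = Δh / L = 46.3 / 2280 = 0.02031.
Q = Σ(K_i·b_i) · W · i = 3812 × 596 × 0.02031 = 46132 m³/day.

46100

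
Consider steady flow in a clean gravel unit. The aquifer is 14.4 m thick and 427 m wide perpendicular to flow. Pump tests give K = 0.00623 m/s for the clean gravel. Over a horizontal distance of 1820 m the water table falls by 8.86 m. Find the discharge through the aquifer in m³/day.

16100

Convert K: 0.00623 m/s × 86400 = 538.3 m/day.
Cross-sectional area A = 427 × 14.4 = 6149 m².
Hydraulic gradient i = Δh / L = 8.86 / 1820 = 0.004868.
Darcy's law: Q = K · A · i = 538.3 × 6149 × 0.004868 = 16112 m³/day.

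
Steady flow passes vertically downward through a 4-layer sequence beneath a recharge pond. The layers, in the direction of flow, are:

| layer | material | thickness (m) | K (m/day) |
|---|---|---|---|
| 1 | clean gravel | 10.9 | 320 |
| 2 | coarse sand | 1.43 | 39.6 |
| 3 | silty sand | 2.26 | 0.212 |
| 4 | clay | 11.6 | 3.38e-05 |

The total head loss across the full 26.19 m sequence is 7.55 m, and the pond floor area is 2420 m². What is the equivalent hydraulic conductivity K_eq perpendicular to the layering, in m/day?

7.63e-05

Flow is perpendicular to layering, so the layers act in series and the equivalent K is the thickness-weighted harmonic mean.
Total thickness L = 10.9 + 1.43 + 2.26 + 11.6 = 26.19 m.
Σ(b_i/K_i) = 10.9/320 + 1.43/39.6 + 2.26/0.212 + 11.6/3.38e-05 = 3.432e+05 d.
K_eq = L / Σ(b_i/K_i) = 26.19 / 3.432e+05 = 7.631e-05 m/day.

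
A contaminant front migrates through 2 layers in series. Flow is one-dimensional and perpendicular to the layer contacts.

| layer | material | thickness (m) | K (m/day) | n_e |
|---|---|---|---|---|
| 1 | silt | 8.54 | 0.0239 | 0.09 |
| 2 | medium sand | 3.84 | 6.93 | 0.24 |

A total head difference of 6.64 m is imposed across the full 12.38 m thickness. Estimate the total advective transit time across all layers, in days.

91.1

With flow normal to the layers, continuity requires the same specific discharge q through every layer.
Σ(b_i/K_i) = 8.54/0.0239 + 3.84/6.93 = 357.9 d.
q = Δh / Σ(b_i/K_i) = 6.64 / 357.9 = 0.01855 m/day.
In each layer the seepage velocity is v_i = q/n_i, so the layer transit time is t_i = b_i·n_i / q:
  layer 1 (silt): t_1 = 8.54 × 0.09 / 0.01855 = 41.43 d
  layer 2 (medium sand): t_2 = 3.84 × 0.24 / 0.01855 = 49.67 d
Total t = Σ t_i = 91.10 days.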